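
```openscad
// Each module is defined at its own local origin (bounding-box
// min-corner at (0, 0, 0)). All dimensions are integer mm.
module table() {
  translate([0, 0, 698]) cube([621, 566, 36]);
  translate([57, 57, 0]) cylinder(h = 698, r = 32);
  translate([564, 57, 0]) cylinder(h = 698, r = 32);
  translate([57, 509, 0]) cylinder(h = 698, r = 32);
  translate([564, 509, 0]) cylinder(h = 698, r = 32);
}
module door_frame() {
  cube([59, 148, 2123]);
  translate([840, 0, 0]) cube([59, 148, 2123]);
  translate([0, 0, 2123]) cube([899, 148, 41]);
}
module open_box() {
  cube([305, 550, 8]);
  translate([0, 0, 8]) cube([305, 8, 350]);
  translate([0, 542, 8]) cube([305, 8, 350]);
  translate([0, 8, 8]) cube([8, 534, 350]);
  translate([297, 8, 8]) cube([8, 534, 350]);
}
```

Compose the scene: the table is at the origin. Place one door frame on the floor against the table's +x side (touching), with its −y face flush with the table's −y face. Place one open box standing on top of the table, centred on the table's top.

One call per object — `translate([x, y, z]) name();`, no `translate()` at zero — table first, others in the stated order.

table();
translate([621, 0, 0]) door_frame();
translate([158, 8, 734]) open_box();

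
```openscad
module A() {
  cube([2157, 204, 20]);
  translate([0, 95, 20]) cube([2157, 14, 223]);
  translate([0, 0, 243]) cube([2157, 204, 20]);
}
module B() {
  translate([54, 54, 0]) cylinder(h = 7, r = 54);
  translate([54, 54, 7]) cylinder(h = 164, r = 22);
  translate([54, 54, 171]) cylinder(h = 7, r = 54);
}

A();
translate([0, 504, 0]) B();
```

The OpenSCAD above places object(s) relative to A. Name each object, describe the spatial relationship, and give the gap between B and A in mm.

A is an I-beam. B is a spool. The spool is on the floor beside the I-beam on its +y side. The gap between the spool and the I-beam is 300 mm.

The spool's nearest face is 300 mm from the I-beam's +y face.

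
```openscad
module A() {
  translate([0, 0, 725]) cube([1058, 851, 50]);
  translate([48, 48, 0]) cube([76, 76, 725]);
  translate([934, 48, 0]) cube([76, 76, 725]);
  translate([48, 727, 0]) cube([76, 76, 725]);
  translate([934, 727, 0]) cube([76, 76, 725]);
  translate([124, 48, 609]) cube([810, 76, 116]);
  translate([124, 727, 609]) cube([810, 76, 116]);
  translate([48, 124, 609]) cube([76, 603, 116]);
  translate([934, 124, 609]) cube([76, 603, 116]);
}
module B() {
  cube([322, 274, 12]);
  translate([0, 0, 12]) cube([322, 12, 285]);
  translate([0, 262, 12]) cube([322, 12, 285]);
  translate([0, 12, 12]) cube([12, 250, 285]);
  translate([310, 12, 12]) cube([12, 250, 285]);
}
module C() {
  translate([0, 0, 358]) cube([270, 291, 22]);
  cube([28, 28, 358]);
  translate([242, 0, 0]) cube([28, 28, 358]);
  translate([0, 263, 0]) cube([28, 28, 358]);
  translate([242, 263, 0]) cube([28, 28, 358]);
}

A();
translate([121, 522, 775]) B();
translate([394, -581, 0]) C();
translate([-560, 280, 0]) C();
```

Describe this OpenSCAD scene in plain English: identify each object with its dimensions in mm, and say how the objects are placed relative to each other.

A is a table with a 1058×851 mm rectangular top, 50 mm thick, top surface at z = 775 mm, supported by four 76×76 mm square legs, each inset 48 mm from the nearest pair of top edges, running from the floor. Four apron rails, 76 mm thick and 116 mm tall, run between adjacent legs with their top edges flush with the underside of the top and their outer faces flush with the legs' outer faces.

B is an open-topped rectangular box: outside dimensions 322×274×297 mm, with a uniform wall and base thickness of 12 mm. The base is a full 322×274 slab on the floor; four walls sit on top of the base. The front and back walls (the −y and +y sides) span the full width; the two side walls fit between them.

C is a four-legged stool. The seat is 270×291 mm, 22 mm thick, top at z = 380 mm. It stands on four square legs, each 28×28 mm in cross-section, from z = 0 to the seat underside, each flush with a corner of the seat.

The open box is on top of the table. Two stools sit around the table at the −y, −x sides.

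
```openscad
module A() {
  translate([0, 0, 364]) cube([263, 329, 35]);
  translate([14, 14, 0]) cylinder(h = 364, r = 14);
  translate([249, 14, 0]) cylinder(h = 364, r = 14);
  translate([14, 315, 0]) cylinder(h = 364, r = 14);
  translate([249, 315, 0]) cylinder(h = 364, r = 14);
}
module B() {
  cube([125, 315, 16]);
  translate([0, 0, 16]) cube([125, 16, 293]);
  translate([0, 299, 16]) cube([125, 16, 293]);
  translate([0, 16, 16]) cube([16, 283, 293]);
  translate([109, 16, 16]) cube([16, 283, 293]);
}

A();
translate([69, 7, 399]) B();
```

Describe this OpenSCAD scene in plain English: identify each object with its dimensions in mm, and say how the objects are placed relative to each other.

A is a four-legged stool. The seat is a 263×329×35 mm slab whose top surface is at z = 399 mm; four round legs, each 28 mm in diameter, run from the floor (z = 0) to the underside of the seat, each leg's axis is inset half a diameter from the nearest pair of seat edges (so the leg's bounding box is flush with the corner).

B is an open-topped rectangular box: outside dimensions 125×315×309 mm, with a uniform wall and base thickness of 16 mm. The base is a full 125×315 slab on the floor; four walls sit on top of the base. The front and back walls (the −y and +y sides) span the full width; the two side walls fit between them.

The open box is on top of the stool, centred.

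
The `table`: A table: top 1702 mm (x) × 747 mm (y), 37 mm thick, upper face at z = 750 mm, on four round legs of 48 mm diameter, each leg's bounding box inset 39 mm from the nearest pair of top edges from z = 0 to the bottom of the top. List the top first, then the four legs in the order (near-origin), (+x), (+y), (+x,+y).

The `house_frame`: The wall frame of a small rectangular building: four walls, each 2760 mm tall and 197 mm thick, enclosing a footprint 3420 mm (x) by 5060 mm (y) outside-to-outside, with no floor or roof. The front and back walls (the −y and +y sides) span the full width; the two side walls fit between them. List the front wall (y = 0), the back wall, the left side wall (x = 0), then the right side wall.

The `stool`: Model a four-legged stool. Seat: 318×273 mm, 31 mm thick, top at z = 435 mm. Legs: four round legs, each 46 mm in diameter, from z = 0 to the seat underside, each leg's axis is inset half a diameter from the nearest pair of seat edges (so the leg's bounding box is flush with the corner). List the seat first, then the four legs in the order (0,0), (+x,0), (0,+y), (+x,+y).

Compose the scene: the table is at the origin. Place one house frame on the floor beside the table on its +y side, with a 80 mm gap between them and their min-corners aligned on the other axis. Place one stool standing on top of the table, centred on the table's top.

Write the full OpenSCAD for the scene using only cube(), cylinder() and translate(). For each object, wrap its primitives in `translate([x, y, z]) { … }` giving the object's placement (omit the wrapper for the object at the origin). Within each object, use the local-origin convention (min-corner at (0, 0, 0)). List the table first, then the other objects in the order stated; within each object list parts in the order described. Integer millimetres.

translate([0, 0, 713]) cube([1702, 747, 37]);
translate([63, 63, 0]) cylinder(h = 713, r = 24);
translate([1639, 63, 0]) cylinder(h = 713, r = 24);
translate([63, 684, 0]) cylinder(h = 713, r = 24);
translate([1639, 684, 0]) cylinder(h = 713, r = 24);
translate([0, 827, 0]) {
  cube([3420, 197, 2760]);
  translate([0, 4863, 0]) cube([3420, 197, 2760]);
  translate([0, 197, 0]) cube([197, 4666, 2760]);
  translate([3223, 197, 0]) cube([197, 4666, 2760]);
}
translate([692, 237, 750]) {
  translate([0, 0, 404]) cube([318, 273, 31]);
  translate([23, 23, 0]) cylinder(h = 404, r = 23);
  translate([295, 23, 0]) cylinder(h = 404, r = 23);
  translate([23, 250, 0]) cylinder(h = 404, r = 23);
  translate([295, 250, 0]) cylinder(h = 404, r = 23);
}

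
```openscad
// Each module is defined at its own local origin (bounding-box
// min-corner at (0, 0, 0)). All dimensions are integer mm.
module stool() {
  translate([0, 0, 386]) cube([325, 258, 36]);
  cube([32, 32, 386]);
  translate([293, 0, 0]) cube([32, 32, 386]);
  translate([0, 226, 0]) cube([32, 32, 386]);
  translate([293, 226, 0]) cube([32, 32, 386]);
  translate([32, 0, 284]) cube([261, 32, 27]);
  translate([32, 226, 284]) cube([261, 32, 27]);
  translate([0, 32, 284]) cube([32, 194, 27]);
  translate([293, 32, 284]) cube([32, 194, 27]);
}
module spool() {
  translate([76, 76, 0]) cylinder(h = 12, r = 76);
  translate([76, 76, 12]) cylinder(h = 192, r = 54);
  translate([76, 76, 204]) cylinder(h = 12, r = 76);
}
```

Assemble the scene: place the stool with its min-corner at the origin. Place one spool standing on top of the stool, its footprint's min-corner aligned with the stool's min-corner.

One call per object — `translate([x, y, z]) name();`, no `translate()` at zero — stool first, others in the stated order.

stool();
translate([0, 0, 422]) spool();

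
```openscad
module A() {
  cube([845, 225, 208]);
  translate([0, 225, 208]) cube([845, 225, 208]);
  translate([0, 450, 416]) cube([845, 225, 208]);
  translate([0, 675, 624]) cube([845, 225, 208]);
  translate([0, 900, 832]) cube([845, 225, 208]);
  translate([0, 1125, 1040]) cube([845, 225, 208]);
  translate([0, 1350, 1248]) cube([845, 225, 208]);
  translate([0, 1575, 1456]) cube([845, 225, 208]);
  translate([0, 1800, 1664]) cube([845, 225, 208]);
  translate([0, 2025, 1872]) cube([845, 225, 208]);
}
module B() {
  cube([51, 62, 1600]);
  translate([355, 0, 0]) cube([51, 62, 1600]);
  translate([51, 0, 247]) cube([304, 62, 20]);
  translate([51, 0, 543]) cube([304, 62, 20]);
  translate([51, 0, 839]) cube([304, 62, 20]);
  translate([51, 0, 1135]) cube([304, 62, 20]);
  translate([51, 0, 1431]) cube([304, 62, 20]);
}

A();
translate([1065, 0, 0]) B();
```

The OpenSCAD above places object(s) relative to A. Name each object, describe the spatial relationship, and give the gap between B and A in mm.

A is a staircase. B is a ladder. The ladder is on the floor beside the staircase on its +x side. The gap between the ladder and the staircase is 220 mm.

The ladder's nearest face is 220 mm from the staircase's +x face.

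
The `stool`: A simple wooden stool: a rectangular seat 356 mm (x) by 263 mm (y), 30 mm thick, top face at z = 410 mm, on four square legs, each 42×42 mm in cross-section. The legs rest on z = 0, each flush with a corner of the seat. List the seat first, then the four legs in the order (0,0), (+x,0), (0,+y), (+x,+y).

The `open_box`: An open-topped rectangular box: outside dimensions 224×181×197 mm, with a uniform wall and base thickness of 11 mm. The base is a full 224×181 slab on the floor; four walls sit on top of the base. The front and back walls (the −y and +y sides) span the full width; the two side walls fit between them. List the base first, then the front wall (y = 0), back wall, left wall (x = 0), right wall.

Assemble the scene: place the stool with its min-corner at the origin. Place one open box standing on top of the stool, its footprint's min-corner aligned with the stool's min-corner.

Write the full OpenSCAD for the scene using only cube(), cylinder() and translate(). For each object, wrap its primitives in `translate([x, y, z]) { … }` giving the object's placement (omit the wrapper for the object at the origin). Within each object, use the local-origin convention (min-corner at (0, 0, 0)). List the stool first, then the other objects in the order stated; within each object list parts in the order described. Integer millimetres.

translate([0, 0, 380]) cube([356, 263, 30]);
cube([42, 42, 380]);
translate([314, 0, 0]) cube([42, 42, 380]);
translate([0, 221, 0]) cube([42, 42, 380]);
translate([314, 221, 0]) cube([42, 42, 380]);
translate([0, 0, 410]) {
  cube([224, 181, 11]);
  translate([0, 0, 11]) cube([224, 11, 186]);
  translate([0, 170, 11]) cube([224, 11, 186]);
  translate([0, 11, 11]) cube([11, 159, 186]);
  translate([213, 11, 11]) cube([11, 159, 186]);
}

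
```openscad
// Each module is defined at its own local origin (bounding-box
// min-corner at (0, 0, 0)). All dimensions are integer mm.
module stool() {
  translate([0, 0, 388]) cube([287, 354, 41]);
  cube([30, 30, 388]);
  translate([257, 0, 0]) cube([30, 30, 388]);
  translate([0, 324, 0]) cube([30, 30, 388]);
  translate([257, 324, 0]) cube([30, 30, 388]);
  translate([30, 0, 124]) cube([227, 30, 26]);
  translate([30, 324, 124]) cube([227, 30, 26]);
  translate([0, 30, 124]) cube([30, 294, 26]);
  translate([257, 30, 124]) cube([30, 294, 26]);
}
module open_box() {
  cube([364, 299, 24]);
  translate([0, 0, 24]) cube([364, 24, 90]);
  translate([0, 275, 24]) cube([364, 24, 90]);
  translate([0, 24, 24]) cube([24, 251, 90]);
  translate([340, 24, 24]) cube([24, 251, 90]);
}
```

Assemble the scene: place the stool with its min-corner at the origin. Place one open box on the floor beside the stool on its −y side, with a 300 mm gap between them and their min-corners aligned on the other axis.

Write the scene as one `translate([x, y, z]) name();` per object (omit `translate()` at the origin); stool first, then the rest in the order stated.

stool();
translate([0, -599, 0]) open_box();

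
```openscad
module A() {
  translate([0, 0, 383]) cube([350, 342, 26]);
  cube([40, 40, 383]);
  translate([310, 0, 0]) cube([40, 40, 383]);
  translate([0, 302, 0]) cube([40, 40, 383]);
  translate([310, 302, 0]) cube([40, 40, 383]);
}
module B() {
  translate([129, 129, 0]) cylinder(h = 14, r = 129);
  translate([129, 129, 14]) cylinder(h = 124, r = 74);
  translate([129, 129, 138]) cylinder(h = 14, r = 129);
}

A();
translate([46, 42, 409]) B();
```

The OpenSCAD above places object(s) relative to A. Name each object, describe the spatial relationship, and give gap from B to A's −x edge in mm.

The spool's min-x is at 46; the stool's min-x is 0; gap = 46 mm.

A is a stool. B is a spool. The spool is on top of the stool, centred. The gap from the spool to the stool's −x edge is 46 mm.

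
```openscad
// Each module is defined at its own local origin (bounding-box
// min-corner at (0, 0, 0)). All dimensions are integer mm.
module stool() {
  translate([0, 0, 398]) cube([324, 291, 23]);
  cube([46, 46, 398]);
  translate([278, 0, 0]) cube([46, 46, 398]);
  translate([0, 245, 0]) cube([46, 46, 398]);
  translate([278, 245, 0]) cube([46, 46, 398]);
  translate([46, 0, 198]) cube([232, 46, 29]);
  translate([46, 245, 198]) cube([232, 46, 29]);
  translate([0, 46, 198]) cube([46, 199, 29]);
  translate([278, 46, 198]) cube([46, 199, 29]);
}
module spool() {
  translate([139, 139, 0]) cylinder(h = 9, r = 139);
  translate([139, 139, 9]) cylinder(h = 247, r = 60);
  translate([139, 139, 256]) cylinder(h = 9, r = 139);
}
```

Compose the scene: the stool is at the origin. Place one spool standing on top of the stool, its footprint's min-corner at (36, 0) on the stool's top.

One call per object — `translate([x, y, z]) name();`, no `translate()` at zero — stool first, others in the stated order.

stool();
translate([36, 0, 421]) spool();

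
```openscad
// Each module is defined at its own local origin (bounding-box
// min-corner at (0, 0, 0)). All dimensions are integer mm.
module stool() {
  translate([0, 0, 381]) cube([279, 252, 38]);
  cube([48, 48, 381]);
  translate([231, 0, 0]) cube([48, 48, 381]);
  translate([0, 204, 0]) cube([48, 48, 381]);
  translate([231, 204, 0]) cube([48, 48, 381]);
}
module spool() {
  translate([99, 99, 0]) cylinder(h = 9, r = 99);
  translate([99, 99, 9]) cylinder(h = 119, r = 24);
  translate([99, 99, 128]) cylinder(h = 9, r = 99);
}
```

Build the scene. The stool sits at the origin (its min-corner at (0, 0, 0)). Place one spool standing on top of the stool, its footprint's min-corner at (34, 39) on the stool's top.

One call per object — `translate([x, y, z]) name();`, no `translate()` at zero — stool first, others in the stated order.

stool();
translate([34, 39, 419]) spool();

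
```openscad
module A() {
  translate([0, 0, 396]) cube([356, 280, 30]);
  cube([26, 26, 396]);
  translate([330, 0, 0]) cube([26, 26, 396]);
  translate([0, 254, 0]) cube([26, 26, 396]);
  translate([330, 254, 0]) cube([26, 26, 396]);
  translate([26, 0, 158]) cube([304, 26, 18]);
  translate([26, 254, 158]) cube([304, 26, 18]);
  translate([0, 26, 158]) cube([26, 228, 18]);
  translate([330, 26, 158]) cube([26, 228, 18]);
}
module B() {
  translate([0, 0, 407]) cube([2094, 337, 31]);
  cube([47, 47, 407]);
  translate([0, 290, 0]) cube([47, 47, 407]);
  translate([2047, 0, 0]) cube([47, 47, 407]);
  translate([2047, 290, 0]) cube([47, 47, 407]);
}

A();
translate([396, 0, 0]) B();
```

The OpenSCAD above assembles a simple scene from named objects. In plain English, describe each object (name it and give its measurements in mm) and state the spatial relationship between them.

A is a four-legged stool. The seat is a 356×280×30 mm slab whose top surface is at z = 426 mm; four square legs, each 26×26 mm in cross-section, run from the floor (z = 0) to the underside of the seat, each flush with a corner of the seat. Four stretchers, 26 mm wide and 18 mm tall, connect adjacent legs with their undersides at z = 158 mm, each running between the inner faces of the legs it joins and aligned with the legs' outer faces on the other axis.

B is a long wooden bench with a 2094 mm (x) × 337 mm (y) seat, 31 mm thick, its top surface 438 mm above the floor. Four 47 mm square legs at the seat corners, flush with the edges, run from z = 0 to the seat underside.

The bench is on the floor beside the stool on its +x side.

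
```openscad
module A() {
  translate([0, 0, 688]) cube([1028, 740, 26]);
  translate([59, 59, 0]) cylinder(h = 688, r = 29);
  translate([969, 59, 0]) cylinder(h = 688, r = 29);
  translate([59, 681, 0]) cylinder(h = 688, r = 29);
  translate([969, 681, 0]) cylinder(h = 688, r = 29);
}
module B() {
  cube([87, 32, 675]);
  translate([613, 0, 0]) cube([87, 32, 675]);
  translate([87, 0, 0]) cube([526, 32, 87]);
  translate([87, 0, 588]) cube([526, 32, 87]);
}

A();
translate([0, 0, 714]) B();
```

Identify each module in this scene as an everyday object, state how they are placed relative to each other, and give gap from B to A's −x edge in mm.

The picture frame's min-x is at 0; the table's min-x is 0; gap = 0 mm.

A is a table. B is a picture frame. The picture frame is on top of the table. The gap from the picture frame to the table's −x edge is 0 mm.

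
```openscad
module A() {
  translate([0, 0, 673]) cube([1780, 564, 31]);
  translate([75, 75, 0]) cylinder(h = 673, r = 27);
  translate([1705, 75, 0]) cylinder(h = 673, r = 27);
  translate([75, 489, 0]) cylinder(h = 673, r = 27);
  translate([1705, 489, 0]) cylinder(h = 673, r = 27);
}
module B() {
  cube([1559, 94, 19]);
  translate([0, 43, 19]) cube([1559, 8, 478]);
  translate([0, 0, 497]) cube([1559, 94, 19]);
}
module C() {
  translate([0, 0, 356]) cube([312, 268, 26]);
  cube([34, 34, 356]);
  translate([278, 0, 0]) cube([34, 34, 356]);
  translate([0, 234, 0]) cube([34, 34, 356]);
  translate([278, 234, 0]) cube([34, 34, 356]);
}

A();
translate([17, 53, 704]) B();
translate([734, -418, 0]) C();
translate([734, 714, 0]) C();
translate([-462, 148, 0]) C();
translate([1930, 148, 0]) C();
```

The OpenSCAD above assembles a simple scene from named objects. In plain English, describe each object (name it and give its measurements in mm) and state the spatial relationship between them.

A is a rectangular dining table. The top is 1780×564×31 mm with its upper surface at z = 704 mm. It stands on four round legs of 54 mm diameter, each leg's bounding box inset 48 mm from the nearest pair of top edges, running from the floor to the underside of the top.

B is an I-beam lying along x, 1559 mm long. Overall section height 516 mm. Two flanges 94 mm wide (y) and 19 mm thick, one on the floor and one at the top; a web 8 mm thick runs between them, centred on the flange width.

C is a simple wooden stool: a rectangular seat 312 mm (x) by 268 mm (y), 26 mm thick, top face at z = 382 mm, on four square legs, each 34×34 mm in cross-section. The legs rest on z = 0, each flush with a corner of the seat.

The I-beam is on top of the table. Four stools sit around the table at the −y, +y, −x, +x sides.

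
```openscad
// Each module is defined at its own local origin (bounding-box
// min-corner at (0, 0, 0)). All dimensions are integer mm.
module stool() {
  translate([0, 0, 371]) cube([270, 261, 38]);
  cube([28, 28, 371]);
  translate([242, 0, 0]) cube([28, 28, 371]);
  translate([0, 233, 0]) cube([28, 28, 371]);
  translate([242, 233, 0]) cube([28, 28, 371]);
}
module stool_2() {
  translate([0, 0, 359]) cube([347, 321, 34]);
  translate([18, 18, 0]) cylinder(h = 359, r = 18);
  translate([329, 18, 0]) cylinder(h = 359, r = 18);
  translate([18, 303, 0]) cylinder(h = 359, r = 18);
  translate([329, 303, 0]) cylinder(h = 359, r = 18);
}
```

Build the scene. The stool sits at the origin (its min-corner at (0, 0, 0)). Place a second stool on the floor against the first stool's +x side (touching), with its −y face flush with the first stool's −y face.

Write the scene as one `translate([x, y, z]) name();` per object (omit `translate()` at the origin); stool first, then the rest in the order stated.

stool();
translate([270, 0, 0]) stool_2();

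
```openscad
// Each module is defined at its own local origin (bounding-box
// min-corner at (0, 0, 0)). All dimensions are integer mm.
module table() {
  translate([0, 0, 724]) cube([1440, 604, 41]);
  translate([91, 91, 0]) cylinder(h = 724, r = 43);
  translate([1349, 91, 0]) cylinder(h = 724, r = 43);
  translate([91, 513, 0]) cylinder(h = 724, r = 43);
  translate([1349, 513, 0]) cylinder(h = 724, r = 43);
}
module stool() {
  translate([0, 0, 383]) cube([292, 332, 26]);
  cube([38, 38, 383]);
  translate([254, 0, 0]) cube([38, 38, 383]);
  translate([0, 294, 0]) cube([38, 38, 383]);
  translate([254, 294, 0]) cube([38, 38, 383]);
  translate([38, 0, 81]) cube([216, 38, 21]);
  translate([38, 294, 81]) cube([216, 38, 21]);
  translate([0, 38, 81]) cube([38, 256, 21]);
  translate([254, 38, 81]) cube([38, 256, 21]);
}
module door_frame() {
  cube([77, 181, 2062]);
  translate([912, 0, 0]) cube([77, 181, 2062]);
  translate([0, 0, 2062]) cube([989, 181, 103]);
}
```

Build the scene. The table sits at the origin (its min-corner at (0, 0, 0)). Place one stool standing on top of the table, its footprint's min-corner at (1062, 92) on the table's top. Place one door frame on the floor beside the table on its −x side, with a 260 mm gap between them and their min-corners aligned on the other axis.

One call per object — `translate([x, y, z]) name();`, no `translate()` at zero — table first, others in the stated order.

table();
translate([1062, 92, 765]) stool();
translate([-1249, 0, 0]) door_frame();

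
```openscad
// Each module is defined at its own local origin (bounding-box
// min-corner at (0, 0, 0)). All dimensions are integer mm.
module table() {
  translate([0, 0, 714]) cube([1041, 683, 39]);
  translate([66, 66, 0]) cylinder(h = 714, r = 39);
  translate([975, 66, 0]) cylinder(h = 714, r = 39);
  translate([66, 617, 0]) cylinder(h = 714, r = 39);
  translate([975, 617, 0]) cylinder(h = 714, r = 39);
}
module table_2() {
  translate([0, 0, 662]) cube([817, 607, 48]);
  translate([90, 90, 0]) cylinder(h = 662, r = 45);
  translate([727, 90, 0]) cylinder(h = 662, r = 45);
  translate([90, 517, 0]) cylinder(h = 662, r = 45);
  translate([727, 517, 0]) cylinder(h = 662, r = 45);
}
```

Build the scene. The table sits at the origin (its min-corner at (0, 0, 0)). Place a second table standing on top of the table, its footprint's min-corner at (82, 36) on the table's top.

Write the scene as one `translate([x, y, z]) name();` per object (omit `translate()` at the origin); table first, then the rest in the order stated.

table();
translate([82, 36, 753]) table_2();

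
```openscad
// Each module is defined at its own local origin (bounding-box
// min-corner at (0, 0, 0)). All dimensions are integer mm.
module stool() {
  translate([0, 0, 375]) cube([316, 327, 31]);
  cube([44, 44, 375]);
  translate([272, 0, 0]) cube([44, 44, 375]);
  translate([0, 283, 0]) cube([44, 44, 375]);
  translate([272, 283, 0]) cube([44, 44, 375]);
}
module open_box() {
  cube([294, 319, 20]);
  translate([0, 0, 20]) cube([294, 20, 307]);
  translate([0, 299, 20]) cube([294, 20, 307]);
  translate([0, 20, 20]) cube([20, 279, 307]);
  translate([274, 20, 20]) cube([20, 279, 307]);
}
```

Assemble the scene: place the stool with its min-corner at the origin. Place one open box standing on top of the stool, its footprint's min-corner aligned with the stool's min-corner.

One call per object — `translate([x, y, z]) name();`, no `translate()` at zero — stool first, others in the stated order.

stool();
translate([0, 0, 406]) open_box();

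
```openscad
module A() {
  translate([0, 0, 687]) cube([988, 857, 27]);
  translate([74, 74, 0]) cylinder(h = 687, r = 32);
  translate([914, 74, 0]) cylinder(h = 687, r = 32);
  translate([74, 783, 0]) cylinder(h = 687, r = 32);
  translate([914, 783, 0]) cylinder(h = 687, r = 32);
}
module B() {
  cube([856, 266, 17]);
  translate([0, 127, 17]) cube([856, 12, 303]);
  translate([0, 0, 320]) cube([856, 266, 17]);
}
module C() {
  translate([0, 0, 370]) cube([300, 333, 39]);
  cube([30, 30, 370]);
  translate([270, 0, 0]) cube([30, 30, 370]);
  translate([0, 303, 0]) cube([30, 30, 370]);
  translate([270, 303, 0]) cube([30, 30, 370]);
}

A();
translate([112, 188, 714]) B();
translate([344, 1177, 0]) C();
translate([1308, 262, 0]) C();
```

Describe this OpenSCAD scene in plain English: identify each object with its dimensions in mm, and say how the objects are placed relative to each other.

A is a rectangular dining table. The top is 988×857×27 mm with its upper surface at z = 714 mm. It stands on four round legs of 64 mm diameter, each leg's bounding box inset 42 mm from the nearest pair of top edges, running from the floor to the underside of the top.

B is an I-beam lying along x, 856 mm long. Overall section height 337 mm. Two flanges 266 mm wide (y) and 17 mm thick, one on the floor and one at the top; a web 12 mm thick runs between them, centred on the flange width.

C is a four-legged stool. The seat is a 300×333×39 mm slab whose top surface is at z = 409 mm; four square legs, each 30×30 mm in cross-section, run from the floor (z = 0) to the underside of the seat, each flush with a corner of the seat.

The I-beam is on top of the table. Two stools sit around the table at the +y, +x sides.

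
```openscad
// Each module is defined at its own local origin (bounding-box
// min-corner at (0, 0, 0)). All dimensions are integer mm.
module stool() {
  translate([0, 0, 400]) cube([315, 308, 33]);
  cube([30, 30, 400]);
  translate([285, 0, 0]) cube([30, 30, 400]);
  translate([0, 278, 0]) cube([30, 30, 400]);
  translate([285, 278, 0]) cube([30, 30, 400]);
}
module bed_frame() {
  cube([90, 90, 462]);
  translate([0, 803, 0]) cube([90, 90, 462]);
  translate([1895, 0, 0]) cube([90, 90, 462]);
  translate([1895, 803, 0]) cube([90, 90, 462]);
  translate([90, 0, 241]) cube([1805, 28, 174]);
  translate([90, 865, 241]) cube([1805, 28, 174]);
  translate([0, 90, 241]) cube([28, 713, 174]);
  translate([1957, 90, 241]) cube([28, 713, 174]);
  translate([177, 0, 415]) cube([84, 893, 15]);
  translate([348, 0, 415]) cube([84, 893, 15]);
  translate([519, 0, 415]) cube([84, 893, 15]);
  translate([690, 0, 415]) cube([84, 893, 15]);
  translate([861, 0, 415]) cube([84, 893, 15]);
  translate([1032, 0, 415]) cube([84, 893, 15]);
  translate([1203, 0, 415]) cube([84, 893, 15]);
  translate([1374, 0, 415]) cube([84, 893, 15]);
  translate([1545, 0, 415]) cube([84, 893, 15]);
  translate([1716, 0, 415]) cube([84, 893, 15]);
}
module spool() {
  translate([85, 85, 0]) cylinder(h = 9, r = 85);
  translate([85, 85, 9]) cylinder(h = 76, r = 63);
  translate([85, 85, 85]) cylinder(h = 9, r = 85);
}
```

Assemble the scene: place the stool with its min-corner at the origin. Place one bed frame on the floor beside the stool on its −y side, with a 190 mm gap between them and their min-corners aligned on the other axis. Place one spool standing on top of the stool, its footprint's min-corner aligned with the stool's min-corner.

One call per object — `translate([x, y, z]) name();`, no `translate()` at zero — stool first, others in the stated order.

stool();
translate([0, -1083, 0]) bed_frame();
translate([0, 0, 433]) spool();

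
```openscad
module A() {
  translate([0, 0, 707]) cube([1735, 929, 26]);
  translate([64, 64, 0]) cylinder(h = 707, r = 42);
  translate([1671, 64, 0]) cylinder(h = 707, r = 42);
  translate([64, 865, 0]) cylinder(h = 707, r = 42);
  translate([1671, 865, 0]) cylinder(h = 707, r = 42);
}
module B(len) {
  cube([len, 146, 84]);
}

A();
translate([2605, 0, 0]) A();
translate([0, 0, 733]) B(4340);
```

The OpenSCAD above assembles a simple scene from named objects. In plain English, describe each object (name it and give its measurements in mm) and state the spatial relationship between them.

A is a table with a 1735×929 mm rectangular top, 26 mm thick, top surface at z = 733 mm, supported by four round legs of 84 mm diameter, each leg's bounding box inset 22 mm from the nearest pair of top edges, running from the floor.

B is a rectangular beam 4340 mm long (x), 146 mm deep (y), 84 mm thick (z).

The beam spans the tops of two tables placed 870 mm apart, resting at z = 733 mm.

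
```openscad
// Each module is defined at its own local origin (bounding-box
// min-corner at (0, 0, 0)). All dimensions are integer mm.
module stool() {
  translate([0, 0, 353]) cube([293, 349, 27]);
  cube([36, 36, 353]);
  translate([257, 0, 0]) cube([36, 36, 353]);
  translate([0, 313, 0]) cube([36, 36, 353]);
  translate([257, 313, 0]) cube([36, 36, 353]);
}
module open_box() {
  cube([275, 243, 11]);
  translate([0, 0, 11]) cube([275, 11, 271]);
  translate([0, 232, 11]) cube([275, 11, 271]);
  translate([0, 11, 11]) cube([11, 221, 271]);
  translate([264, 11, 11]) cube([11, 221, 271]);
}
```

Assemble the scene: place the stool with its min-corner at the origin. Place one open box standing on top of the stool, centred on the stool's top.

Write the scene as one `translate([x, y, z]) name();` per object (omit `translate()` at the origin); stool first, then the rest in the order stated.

stool();
translate([9, 53, 380]) open_box();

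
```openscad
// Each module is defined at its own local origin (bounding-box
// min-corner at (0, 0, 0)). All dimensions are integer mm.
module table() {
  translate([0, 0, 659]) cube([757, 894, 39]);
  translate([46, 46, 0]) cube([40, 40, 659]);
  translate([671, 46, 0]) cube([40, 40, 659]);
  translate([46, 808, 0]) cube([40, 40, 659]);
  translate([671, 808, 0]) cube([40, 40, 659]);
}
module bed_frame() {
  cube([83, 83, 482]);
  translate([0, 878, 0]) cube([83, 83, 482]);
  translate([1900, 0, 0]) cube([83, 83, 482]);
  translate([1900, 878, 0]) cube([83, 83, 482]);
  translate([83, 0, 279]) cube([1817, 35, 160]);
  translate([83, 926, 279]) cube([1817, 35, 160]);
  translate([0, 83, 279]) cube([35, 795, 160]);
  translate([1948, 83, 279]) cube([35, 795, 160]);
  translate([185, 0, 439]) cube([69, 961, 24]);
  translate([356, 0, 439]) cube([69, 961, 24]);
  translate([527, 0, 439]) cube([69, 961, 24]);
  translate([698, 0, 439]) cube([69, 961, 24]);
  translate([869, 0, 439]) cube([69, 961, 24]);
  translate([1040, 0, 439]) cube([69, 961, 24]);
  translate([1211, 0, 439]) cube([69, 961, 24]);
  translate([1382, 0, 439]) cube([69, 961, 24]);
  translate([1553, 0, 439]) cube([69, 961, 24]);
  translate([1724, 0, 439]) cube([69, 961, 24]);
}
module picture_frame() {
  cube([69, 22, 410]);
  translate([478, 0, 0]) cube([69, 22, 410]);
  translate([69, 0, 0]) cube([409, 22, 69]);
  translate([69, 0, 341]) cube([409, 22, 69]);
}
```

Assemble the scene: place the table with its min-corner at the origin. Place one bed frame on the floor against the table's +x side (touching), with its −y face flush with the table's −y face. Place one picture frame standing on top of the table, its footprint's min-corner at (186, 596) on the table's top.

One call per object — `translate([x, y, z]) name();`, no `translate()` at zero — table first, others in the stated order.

table();
translate([757, 0, 0]) bed_frame();
translate([186, 596, 698]) picture_frame();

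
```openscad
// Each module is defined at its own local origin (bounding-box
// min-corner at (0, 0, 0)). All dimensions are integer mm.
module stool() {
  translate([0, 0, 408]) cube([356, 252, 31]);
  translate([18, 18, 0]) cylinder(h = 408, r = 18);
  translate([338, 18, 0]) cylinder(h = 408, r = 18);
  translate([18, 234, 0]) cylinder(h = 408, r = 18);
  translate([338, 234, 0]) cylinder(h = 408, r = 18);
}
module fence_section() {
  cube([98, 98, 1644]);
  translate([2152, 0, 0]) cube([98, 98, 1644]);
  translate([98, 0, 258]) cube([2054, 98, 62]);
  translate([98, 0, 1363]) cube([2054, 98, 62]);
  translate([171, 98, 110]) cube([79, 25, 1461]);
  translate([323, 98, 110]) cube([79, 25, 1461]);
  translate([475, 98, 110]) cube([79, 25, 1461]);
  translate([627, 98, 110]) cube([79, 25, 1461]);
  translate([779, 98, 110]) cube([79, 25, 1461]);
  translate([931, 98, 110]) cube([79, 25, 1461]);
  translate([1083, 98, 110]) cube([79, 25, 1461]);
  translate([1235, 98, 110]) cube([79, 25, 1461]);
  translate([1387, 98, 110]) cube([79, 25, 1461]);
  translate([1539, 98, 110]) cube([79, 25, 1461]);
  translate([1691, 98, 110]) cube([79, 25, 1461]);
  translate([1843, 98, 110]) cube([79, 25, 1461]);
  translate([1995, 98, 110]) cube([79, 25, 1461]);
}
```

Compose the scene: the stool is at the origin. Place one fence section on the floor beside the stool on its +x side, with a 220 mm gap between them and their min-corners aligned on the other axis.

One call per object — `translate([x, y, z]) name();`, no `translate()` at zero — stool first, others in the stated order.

stool();
translate([576, 0, 0]) fence_section();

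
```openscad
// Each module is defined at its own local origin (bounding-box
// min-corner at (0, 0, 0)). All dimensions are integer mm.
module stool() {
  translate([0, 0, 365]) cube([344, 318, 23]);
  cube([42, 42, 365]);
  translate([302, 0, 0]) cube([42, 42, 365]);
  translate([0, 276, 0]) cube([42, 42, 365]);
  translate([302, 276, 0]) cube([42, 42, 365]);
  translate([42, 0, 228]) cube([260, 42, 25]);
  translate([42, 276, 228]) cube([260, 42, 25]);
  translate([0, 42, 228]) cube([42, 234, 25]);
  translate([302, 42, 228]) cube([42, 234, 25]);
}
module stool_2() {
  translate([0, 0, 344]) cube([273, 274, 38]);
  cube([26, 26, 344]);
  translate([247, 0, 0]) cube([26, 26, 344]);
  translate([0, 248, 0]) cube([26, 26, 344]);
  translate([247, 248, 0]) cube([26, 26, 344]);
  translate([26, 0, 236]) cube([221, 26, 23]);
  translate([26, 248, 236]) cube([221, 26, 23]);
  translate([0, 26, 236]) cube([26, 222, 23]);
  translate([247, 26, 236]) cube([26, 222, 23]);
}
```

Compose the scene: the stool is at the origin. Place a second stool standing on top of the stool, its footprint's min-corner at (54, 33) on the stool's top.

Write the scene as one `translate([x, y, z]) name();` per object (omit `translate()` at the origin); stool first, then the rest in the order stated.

stool();
translate([54, 33, 388]) stool_2();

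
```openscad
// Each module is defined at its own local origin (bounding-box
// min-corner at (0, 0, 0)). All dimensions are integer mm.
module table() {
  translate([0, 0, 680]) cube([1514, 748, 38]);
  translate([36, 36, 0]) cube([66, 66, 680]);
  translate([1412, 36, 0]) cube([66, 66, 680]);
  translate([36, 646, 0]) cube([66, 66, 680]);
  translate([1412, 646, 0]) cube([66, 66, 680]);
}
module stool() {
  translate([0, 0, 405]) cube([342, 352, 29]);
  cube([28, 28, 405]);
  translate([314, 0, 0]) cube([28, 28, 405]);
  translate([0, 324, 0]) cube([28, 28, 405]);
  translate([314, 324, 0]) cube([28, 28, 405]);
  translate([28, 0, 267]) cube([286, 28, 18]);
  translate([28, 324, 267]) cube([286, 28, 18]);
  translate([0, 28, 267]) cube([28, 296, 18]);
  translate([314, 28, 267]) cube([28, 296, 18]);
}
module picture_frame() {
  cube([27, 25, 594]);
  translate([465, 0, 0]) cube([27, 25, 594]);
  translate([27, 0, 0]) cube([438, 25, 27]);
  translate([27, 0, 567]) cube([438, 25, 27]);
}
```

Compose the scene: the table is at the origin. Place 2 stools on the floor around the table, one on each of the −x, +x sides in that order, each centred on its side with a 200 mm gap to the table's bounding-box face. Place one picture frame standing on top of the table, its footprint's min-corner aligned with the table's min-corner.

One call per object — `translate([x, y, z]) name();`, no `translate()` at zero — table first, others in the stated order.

table();
translate([-542, 198, 0]) stool();
translate([1714, 198, 0]) stool();
translate([0, 0, 718]) picture_frame();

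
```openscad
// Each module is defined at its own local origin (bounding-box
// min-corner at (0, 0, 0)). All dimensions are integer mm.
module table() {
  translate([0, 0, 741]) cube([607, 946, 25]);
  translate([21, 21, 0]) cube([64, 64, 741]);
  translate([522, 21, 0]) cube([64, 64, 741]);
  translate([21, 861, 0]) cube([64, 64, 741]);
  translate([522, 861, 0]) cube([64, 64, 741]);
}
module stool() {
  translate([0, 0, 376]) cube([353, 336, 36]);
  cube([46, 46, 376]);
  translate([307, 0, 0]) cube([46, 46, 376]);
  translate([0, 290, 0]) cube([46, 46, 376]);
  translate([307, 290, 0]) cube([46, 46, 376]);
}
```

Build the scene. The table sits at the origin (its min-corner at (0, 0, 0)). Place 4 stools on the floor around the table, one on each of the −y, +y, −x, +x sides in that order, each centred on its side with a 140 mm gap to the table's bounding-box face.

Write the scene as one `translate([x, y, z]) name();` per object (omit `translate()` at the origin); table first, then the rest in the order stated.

table();
translate([127, -476, 0]) stool();
translate([127, 1086, 0]) stool();
translate([-493, 305, 0]) stool();
translate([747, 305, 0]) stool();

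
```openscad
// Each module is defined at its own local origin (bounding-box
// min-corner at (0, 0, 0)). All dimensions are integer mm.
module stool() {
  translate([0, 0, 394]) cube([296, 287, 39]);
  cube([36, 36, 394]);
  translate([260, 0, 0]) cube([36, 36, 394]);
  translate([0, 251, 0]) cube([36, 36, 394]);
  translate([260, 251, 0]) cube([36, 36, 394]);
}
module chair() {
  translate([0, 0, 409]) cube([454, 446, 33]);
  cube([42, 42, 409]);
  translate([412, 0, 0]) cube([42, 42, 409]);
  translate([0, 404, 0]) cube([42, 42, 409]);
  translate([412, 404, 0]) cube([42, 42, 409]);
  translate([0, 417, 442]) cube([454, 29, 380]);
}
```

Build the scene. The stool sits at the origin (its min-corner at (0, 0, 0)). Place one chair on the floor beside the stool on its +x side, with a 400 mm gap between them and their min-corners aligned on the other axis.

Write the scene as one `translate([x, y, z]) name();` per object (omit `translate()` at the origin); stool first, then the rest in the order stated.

stool();
translate([696, 0, 0]) chair();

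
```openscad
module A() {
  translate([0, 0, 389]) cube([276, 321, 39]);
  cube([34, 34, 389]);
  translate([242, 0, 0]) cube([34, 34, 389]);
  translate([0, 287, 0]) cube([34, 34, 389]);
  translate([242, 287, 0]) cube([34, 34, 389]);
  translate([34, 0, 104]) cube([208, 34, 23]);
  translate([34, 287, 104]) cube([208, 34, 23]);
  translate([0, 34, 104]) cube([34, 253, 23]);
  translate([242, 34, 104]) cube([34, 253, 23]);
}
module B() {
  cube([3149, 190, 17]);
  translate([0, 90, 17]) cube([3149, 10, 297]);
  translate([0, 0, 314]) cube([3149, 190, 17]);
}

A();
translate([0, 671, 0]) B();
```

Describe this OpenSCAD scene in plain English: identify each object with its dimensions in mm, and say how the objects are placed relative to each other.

A is a four-legged stool. The seat is 276×321 mm, 39 mm thick, top at z = 428 mm. It stands on four square legs, each 34×34 mm in cross-section, from z = 0 to the seat underside, each flush with a corner of the seat. Four stretchers, 34 mm wide and 23 mm tall, connect adjacent legs with their undersides at z = 104 mm, each running between the inner faces of the legs it joins and aligned with the legs' outer faces on the other axis.

B is an I-beam lying along x, 3149 mm long. Overall section height 331 mm. Two flanges 190 mm wide (y) and 17 mm thick, one on the floor and one at the top; a web 10 mm thick runs between them, centred on the flange width.

The I-beam is on the floor beside the stool on its +y side.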